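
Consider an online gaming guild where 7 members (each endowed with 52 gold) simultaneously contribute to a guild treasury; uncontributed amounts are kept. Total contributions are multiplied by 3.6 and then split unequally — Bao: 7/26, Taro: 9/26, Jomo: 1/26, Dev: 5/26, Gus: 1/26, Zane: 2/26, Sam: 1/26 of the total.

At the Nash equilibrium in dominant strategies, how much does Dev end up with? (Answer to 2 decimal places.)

For player j, contributing a unit is worthwhile iff 3.6 × (j's share) ≥ 1, i.e. iff j's share is at least 0.2778.
Only Taro (9/26) clears that bar, contributing 52; the remaining 6 contribute 0. Total contributed: 52.
Dev keeps 52 and receives 3.6 × 52 × 5/26 = 36.00 from the guild treasury, for a payoff of 88.00.

88.00 gold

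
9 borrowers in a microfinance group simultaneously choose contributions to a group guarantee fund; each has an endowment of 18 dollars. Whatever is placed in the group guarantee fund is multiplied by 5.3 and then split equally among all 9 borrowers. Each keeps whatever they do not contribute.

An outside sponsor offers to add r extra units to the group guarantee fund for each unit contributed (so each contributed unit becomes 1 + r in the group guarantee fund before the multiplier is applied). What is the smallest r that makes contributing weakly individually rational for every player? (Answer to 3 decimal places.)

With matching at rate r, one contributed unit becomes (1 + r) in the group guarantee fund and returns 5.3 × (1 + r) / 9 to the contributor.
Setting this equal to 1: 1 + r = 9/5.3 = 1.6981.
So the minimum matching rate is r = 1.6981 − 1 = 0.698.

0.698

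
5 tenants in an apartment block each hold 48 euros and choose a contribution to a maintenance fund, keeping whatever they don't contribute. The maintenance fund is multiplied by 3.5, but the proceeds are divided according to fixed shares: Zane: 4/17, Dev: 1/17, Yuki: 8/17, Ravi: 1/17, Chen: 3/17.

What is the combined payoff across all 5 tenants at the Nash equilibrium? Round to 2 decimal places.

Each unit j contributes comes back to j as 3.5 × (j's share), so j prefers to contribute only if that share exceeds 1/3.5 = 0.2857; otherwise keeping the unit dominates.
Only Yuki (8/17) clears that bar, contributing 48; the remaining 4 contribute 0. Total contributed: 48.
The maintenance fund pays out 3.5 × 48 = 168.00 in total (split across the unequal shares, but the aggregate is all that matters for the group sum).
The 4 free-riders keep 48 each, adding 192. Group total = 192 + 168.00 = 360.00.

360.00 euros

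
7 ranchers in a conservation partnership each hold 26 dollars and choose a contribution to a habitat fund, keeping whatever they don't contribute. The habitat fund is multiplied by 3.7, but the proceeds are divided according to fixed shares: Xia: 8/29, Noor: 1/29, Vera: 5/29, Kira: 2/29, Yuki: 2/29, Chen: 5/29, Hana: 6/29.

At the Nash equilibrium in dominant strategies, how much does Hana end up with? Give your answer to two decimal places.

45.90 dollars

Player j's private return per contributed unit is 3.7 × (j's share). Contributing is weakly dominant for j when that share is at least 1/3.7 = 0.2703, and contributing 0 is dominant otherwise.
The only share above 0.2703 is Xia's 8/29, contributing 26; the remaining 6 contribute 0. Total contributed: 26.
Hana keeps 26 and receives 3.7 × 26 × 6/29 = 19.90 from the habitat fund, for a payoff of 45.90.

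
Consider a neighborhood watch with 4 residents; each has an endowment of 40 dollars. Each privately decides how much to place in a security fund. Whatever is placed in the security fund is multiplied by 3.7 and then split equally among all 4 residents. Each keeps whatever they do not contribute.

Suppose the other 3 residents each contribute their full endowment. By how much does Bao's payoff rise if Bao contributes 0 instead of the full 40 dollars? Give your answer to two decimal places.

Switching from a contribution of 40 to 0 lets Bao keep an extra 40 dollars, but lowers the security fund by 40, which costs Bao their own share of that drop: 3.7/4 × 40 = 37.00.
Net gain = 40 − 37.00 = 3.00. The private return per contributed unit (0.9250) is below 1, so free-riding is indeed the best response regardless of what the others do.

3.00 dollars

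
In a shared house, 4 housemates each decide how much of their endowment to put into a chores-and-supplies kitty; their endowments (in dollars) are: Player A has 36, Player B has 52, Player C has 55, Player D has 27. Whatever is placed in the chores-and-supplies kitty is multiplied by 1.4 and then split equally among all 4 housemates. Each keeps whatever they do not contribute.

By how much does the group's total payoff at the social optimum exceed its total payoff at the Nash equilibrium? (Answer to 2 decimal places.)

The private return per contributed unit is 1.4/4 = 0.3500 < 1 for every player regardless of endowment, so the Nash equilibrium is zero contribution and the group total is Σ E_j = 36 + 52 + 55 + 27 = 170.
Each contributed unit returns 1.400 to the group, so the social optimum is full contribution by everyone: group total = 1.400 × 170 = 238.00.
Efficiency loss = (1.400 − 1) × 170 = 68.00.

68.00 dollars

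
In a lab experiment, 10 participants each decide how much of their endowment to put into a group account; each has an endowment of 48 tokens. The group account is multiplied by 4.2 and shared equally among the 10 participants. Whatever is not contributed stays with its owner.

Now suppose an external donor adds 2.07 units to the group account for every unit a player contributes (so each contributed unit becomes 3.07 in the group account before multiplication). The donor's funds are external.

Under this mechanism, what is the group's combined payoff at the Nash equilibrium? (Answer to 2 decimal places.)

6189.12 tokens

The effective private return per unit is now 4.2 × 3.07 / 10 = 1.2894 > 1, so every player's dominant strategy flips to full contribution.
At the Nash equilibrium everyone contributes 48. Group total payoff = 4.2 × 3.07 × 480 = 6189.12.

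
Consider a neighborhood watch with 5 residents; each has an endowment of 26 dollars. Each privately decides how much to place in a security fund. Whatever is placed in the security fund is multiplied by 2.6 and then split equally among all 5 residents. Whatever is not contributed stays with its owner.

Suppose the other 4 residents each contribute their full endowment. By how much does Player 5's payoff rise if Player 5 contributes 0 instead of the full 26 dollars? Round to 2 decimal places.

12.48 dollars

Switching from a contribution of 26 to 0 lets Player 5 keep an extra 26 dollars, but lowers the security fund by 26, which costs Player 5 their own share of that drop: 2.6/5 × 26 = 13.52.
Net gain = 26 − 13.52 = 12.48. The private return per contributed unit (0.5200) is below 1, so free-riding is indeed the best response regardless of what the others do.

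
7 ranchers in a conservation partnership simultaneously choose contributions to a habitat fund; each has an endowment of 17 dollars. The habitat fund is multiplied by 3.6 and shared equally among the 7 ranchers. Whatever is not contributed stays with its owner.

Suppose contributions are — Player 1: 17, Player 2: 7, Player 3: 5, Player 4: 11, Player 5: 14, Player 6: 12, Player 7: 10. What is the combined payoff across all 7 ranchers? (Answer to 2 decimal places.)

316.60 dollars

Total contributed: 17 + 7 + 5 + 11 + 14 + 12 + 10 = 76; total kept: 7 × 17 − 76 = 43.
The habitat fund pays out 3.6 × 76 = 273.60 in aggregate.
Group total = 43 + 273.60 = 316.60.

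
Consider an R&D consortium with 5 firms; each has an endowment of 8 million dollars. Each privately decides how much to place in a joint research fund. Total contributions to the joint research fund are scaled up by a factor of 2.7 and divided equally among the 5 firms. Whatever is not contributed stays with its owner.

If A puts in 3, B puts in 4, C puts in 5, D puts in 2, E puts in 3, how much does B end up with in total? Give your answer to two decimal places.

Total contributed: 3 + 4 + 5 + 2 + 3 = 17.
Each receives 2.7 × 17 / 5 = 9.18 from the joint research fund.
B keeps 8 − 4 = 4, so B's payoff is 4 + 9.18 = 13.18.

13.18 million dollars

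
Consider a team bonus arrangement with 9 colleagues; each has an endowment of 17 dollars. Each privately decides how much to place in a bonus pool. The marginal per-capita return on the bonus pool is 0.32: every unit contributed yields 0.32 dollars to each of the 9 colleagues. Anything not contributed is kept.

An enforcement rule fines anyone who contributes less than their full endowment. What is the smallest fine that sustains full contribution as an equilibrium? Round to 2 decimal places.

Given the others contribute fully, the best deviation is to contribute 0 (any partial contribution still incurs the fine and gives up units whose private return 0.32 is below 1).
Deviating from 17 to 0 saves 17 dollars but forfeits the deviator's share of the drop in the bonus pool: 0.32 × 17 = 5.44.
So the deviation gain is 17 − 5.44 = 11.56, and the fine must be at least 11.56 dollars to wipe it out.

11.56 dollars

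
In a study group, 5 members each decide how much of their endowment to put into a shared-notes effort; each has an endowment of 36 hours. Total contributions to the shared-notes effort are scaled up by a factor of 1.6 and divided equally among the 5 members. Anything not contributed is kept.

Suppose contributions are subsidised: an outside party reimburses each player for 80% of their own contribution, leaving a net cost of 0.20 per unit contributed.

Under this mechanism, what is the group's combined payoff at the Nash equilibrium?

Under the mechanism each unit contributed yields (1.6/5) / 0.20 = 1.6000 back to its contributor per unit of net cost, which exceeds 1, making full contribution the dominant choice for everyone.
At the Nash equilibrium everyone contributes 36. Group total payoff = 5 × (36 × 0.80 + 1.6 × 36) = 432.00.

432.00 hours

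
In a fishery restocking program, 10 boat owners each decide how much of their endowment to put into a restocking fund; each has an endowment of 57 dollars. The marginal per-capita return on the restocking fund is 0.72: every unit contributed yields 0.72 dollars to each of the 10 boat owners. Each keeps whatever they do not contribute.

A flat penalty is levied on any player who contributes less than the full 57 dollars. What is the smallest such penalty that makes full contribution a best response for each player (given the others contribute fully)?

15.96 dollars

Given the others contribute fully, the best deviation is to contribute 0 (any partial contribution still incurs the fine and gives up units whose private return 0.72 is below 1).
Deviating from 57 to 0 saves 57 dollars but forfeits the deviator's share of the drop in the restocking fund: 0.72 × 57 = 41.04.
So the deviation gain is 57 − 41.04 = 15.96, and the fine must be at least 15.96 dollars to wipe it out.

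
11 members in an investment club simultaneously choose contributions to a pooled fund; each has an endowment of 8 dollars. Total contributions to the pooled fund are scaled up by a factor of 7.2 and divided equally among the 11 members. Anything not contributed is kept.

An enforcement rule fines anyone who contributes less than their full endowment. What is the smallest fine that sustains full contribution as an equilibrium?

Given the others contribute fully, the best deviation is to contribute 0 (any partial contribution still incurs the fine and gives up units whose private return 0.6545 is below 1).
Deviating from 8 to 0 saves 8 dollars but forfeits the deviator's share of the drop in the pooled fund: 7.2/11 × 8 = 5.24.
So the deviation gain is 8 − 5.24 = 2.76, and the fine must be at least 2.76 dollars to wipe it out.

2.76 dollars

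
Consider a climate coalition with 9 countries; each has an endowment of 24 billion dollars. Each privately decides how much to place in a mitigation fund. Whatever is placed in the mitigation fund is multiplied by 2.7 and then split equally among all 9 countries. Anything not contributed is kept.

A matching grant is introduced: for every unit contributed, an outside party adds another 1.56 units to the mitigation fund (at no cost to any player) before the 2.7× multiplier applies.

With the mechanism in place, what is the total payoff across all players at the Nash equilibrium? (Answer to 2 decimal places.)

Even with the mechanism, each unit contributed returns only 2.7 × 2.56 / 9 = 0.7680 per unit of net cost, so contributing nothing is still dominant.
At the Nash equilibrium no one contributes; group total payoff = 9 × 24 = 216.

216.00 billion dollars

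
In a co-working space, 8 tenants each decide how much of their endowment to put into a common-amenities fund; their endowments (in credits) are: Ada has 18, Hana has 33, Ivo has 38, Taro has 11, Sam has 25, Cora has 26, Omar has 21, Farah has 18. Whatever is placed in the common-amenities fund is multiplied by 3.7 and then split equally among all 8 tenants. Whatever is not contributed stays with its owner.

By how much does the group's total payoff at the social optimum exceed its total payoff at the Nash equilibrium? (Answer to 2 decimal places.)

The private return per contributed unit is 3.7/8 = 0.4625 < 1 for every player regardless of endowment, so the Nash equilibrium is zero contribution and the group total is Σ E_j = 18 + 33 + 38 + 11 + 25 + 26 + 21 + 18 = 190.
Each contributed unit returns 3.700 to the group, so the social optimum is full contribution by everyone: group total = 3.700 × 190 = 703.00.
Efficiency loss = (3.700 − 1) × 190 = 513.00.

513.00 credits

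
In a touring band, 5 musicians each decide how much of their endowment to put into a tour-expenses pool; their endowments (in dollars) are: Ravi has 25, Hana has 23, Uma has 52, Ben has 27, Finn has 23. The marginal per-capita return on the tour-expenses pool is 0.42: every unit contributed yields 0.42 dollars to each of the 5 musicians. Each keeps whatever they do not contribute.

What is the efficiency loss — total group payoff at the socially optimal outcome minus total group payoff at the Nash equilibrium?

165.00 dollars

The private return per contributed unit is 0.42 < 1 for everyone, so the Nash equilibrium is zero contribution and the group total is Σ E_j = 25 + 23 + 52 + 27 + 23 = 150.
Each contributed unit returns 2.100 to the group, so the social optimum is full contribution by everyone: group total = 2.100 × 150 = 315.00.
Efficiency loss = (2.100 − 1) × 150 = 165.00.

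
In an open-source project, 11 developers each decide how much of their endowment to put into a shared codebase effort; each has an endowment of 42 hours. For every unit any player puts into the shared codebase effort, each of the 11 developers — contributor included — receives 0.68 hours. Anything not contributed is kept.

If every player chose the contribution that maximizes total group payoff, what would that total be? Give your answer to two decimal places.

Each contributed unit returns 7.480 to the group as a whole (0.68 to each of 11 players), which exceeds 1, so the social optimum is full contribution: group total = 7.480 × 462 = 3455.76.

3455.76 hours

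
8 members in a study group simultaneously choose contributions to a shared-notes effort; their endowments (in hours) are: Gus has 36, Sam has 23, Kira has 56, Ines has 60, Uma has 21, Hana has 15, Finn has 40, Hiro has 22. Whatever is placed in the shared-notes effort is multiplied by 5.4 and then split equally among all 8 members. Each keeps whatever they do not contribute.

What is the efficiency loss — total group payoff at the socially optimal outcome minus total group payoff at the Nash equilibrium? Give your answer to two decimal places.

The private return per contributed unit is 5.4/8 = 0.6750 < 1 for every player regardless of endowment, so the Nash equilibrium is zero contribution and the group total is Σ E_j = 36 + 23 + 56 + 60 + 21 + 15 + 40 + 22 = 273.
Each contributed unit returns 5.400 to the group, so the social optimum is full contribution by everyone: group total = 5.400 × 273 = 1474.20.
Efficiency loss = (5.400 − 1) × 273 = 1201.20.

1201.20 hours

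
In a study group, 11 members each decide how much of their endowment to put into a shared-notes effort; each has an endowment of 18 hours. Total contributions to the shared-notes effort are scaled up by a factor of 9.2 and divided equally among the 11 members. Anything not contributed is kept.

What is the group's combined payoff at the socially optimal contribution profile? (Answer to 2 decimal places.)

Each contributed unit returns 9.200 to the group as a whole (0.8364 to each of 11 players), which exceeds 1, so the social optimum is full contribution: group total = 9.200 × 198 = 1821.60.

1821.60 hours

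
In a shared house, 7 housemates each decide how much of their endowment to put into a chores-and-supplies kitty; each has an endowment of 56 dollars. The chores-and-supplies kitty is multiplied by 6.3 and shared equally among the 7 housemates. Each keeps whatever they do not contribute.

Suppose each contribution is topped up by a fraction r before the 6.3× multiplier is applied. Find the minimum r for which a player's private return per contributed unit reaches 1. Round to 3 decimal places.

With matching at rate r, one contributed unit becomes (1 + r) in the chores-and-supplies kitty and returns 6.3 × (1 + r) / 7 to the contributor.
Setting this equal to 1: 1 + r = 7/6.3 = 1.1111.
So the minimum matching rate is r = 1.1111 − 1 = 0.111.

0.111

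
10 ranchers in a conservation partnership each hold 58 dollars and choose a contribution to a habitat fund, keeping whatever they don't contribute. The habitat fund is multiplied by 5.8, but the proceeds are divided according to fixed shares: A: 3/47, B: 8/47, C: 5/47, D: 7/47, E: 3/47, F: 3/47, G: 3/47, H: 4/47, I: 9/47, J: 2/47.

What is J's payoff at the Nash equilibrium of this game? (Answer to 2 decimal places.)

72.31 dollars

A player with share s gets back 5.8·s per unit contributed, so full contribution is dominant for anyone with s > 1/5.8 = 0.1724 and zero contribution is dominant for anyone below.
Only I (9/47) clears that bar, contributing 58; the remaining 9 contribute 0. Total contributed: 58.
J keeps 58 and receives 5.8 × 58 × 2/47 = 14.31 from the habitat fund, for a payoff of 72.31.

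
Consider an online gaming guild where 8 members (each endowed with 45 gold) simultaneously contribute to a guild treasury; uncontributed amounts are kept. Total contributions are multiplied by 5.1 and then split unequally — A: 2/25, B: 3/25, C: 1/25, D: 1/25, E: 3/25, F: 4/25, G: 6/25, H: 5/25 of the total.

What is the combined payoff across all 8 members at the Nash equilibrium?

For player j, contributing a unit is worthwhile iff 5.1 × (j's share) ≥ 1, i.e. iff j's share is at least 0.1961.
G and H are above the threshold, contributing 45 each; the remaining 6 contribute 0. Total contributed: 90.
The guild treasury pays out 5.1 × 90 = 459.00 in total (split across the unequal shares, but the aggregate is all that matters for the group sum).
The 6 free-riders keep 45 each, adding 270. Group total = 270 + 459.00 = 729.00.

729.00 gold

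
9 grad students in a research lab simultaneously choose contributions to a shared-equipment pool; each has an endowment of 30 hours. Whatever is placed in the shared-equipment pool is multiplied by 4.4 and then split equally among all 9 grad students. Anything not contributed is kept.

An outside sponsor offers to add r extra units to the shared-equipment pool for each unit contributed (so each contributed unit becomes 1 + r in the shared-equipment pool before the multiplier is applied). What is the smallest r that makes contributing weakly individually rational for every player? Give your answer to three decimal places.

With matching at rate r, one contributed unit becomes (1 + r) in the shared-equipment pool and returns 4.4 × (1 + r) / 9 to the contributor.
Setting this equal to 1: 1 + r = 9/4.4 = 2.0455.
So the minimum matching rate is r = 2.0455 − 1 = 1.045.

1.045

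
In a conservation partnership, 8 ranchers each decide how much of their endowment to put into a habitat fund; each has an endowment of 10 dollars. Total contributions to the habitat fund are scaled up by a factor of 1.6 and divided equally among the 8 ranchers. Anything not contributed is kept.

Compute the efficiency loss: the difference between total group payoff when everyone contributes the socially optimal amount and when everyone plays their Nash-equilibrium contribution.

48.00 dollars

Each contributed unit returns 1.6/8 = 0.2000 to its contributor — below 1 — so contributing 0 is dominant for every player. At the Nash equilibrium everyone keeps their 10, and the group total is 8 × 10 = 80.
Each contributed unit returns 1.600 to the group as a whole (0.2000 to each of 8 players), which exceeds 1, so the social optimum is full contribution: group total = 1.600 × 80 = 128.00.
Efficiency loss = 128.00 − 80 = 48.00.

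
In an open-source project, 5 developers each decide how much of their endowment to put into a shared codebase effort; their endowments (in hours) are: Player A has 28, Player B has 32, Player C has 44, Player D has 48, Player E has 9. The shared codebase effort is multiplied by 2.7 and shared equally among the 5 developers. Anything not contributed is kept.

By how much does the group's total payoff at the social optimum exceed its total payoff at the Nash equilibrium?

273.70 hours

The private return per contributed unit is 2.7/5 = 0.5400 < 1 for every player regardless of endowment, so the Nash equilibrium is zero contribution and the group total is Σ E_j = 28 + 32 + 44 + 48 + 9 = 161.
Each contributed unit returns 2.700 to the group, so the social optimum is full contribution by everyone: group total = 2.700 × 161 = 434.70.
Efficiency loss = (2.700 − 1) × 161 = 273.70.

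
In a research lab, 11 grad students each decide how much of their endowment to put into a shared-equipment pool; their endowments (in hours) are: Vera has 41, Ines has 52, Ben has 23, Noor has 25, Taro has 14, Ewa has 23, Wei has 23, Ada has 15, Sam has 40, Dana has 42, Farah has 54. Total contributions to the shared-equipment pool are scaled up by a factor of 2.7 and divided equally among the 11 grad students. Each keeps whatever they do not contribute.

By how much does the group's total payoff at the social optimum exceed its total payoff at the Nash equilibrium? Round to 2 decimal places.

598.40 hours

The private return per contributed unit is 2.7/11 = 0.2455 < 1 for every player regardless of endowment, so the Nash equilibrium is zero contribution and the group total is Σ E_j = 41 + 52 + 23 + 25 + 14 + 23 + 23 + 15 + 40 + 42 + 54 = 352.
Each contributed unit returns 2.700 to the group, so the social optimum is full contribution by everyone: group total = 2.700 × 352 = 950.40.
Efficiency loss = (2.700 − 1) × 352 = 598.40.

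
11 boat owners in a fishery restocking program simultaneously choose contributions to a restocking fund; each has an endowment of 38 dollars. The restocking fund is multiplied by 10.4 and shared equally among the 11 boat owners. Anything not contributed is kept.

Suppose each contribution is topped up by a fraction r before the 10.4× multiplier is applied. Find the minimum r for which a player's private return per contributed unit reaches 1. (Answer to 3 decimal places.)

0.058

With matching at rate r, one contributed unit becomes (1 + r) in the restocking fund and returns 10.4 × (1 + r) / 11 to the contributor.
Setting this equal to 1: 1 + r = 11/10.4 = 1.0577.
So the minimum matching rate is r = 1.0577 − 1 = 0.058.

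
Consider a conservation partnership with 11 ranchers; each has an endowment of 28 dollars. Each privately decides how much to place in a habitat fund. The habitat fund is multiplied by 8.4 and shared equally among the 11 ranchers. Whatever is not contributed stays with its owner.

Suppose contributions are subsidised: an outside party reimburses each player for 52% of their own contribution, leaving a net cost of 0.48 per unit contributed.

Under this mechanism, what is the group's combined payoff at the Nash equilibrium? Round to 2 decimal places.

2747.36 dollars

Under the mechanism each unit contributed yields (8.4/11) / 0.48 = 1.5909 back to its contributor per unit of net cost, which exceeds 1, making full contribution the dominant choice for everyone.
At the Nash equilibrium everyone contributes 28. Group total payoff = 11 × (28 × 0.52 + 8.4 × 28) = 2747.36.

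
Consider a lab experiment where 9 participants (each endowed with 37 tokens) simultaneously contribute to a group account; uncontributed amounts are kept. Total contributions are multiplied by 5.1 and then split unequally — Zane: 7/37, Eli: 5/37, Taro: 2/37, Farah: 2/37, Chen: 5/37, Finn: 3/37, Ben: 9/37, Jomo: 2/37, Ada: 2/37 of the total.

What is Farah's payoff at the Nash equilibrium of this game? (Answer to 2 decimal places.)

47.20 tokens

Each unit j contributes comes back to j as 5.1 × (j's share), so j prefers to contribute only if that share exceeds 1/5.1 = 0.1961; otherwise keeping the unit dominates.
The only share above 0.1961 is Ben's 9/37, contributing 37; the remaining 8 contribute 0. Total contributed: 37.
Farah keeps 37 and receives 5.1 × 37 × 2/37 = 10.20 from the group account, for a payoff of 47.20.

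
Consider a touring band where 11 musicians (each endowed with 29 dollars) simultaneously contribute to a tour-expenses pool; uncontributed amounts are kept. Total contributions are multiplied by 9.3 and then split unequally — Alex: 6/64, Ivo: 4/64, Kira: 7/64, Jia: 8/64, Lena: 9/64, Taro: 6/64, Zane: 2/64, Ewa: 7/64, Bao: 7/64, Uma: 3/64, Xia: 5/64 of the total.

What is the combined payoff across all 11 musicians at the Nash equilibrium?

1522.50 dollars

For player j, contributing a unit is worthwhile iff 9.3 × (j's share) ≥ 1, i.e. iff j's share is at least 0.1075.
Kira, Jia, Lena, Ewa and Bao clear that bar, contributing 29 each; the remaining 6 contribute 0. Total contributed: 145.
The tour-expenses pool pays out 9.3 × 145 = 1348.50 in total (split across the unequal shares, but the aggregate is all that matters for the group sum).
The 6 free-riders keep 29 each, adding 174. Group total = 174 + 1348.50 = 1522.50.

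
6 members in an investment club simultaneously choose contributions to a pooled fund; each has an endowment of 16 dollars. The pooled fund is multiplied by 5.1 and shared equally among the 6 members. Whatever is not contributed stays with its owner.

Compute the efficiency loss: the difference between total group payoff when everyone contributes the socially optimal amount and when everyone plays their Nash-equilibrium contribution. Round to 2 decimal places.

393.60 dollars

Each contributed unit returns 5.1/6 = 0.8500 to its contributor — below 1 — so contributing 0 is dominant for every player. At the Nash equilibrium everyone keeps their 16, and the group total is 6 × 16 = 96.
Each contributed unit returns 5.100 to the group as a whole (0.8500 to each of 6 players), which exceeds 1, so the social optimum is full contribution: group total = 5.100 × 96 = 489.60.
Efficiency loss = 489.60 − 96 = 393.60.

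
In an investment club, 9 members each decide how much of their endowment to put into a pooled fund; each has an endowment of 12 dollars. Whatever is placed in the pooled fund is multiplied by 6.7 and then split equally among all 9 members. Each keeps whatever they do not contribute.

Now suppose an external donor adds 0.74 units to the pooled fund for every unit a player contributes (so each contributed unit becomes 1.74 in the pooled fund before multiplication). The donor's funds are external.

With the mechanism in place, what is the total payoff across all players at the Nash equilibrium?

Under the mechanism each unit contributed yields 6.7 × 1.74 / 9 = 1.2953 back to its contributor per unit of net cost, which exceeds 1, making full contribution the dominant choice for everyone.
At the Nash equilibrium everyone contributes 12. Group total payoff = 6.7 × 1.74 × 108 = 1259.06.

1259.06 dollars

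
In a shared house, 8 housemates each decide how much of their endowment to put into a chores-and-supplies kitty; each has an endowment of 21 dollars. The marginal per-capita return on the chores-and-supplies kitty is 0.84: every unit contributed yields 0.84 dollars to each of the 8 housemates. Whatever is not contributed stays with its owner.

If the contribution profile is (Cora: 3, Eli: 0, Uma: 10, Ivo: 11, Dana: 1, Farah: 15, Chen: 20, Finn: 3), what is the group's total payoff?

Total contributed: 3 + 0 + 10 + 11 + 1 + 15 + 20 + 3 = 63; total kept: 8 × 21 − 63 = 105.
The chores-and-supplies kitty pays out 0.84 × 8 × 63 = 423.36 in aggregate.
Group total = 105 + 423.36 = 528.36.

528.36 dollars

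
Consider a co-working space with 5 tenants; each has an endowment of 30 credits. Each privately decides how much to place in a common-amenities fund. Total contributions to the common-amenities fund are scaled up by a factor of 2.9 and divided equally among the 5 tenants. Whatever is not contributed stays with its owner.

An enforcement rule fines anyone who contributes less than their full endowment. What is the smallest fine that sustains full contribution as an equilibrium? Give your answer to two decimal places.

12.60 credits

Given the others contribute fully, the best deviation is to contribute 0 (any partial contribution still incurs the fine and gives up units whose private return 0.5800 is below 1).
Deviating from 30 to 0 saves 30 credits but forfeits the deviator's share of the drop in the common-amenities fund: 2.9/5 × 30 = 17.40.
So the deviation gain is 30 − 17.40 = 12.60, and the fine must be at least 12.60 credits to wipe it out.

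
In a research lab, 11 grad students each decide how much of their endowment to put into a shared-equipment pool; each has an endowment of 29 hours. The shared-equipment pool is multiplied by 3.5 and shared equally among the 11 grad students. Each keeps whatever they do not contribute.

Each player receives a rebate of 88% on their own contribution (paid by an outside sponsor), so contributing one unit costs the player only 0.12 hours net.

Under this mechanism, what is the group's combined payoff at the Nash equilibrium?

1397.22 hours

Under the mechanism each unit contributed yields (3.5/11) / 0.12 = 2.6515 back to its contributor per unit of net cost, which exceeds 1, making full contribution the dominant choice for everyone.
At the Nash equilibrium everyone contributes 29. Group total payoff = 11 × (29 × 0.88 + 3.5 × 29) = 1397.22.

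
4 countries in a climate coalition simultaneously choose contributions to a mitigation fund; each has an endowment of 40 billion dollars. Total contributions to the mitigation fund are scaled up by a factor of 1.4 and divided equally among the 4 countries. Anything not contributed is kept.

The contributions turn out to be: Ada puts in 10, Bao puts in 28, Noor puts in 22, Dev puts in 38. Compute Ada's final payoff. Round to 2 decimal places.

64.30 billion dollars

Total contributed: 10 + 28 + 22 + 38 = 98.
Each receives 1.4 × 98 / 4 = 34.30 from the mitigation fund.
Ada keeps 40 − 10 = 30, so Ada's payoff is 30 + 34.30 = 64.30.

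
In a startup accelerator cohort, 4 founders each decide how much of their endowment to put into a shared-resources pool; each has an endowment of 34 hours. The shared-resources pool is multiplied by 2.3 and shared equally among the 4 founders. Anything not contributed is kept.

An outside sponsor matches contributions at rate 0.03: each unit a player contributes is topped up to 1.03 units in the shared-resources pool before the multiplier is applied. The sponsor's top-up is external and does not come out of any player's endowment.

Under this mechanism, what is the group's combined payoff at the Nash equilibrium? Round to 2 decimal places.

With the mechanism, a contributed unit returns 2.3 × 1.03 / 4 = 0.5923 per unit of net cost — still below 1 — so contributing 0 remains dominant for every player.
Everyone keeps their endowment and the group total is 4 × 34 = 136.

136.00 hours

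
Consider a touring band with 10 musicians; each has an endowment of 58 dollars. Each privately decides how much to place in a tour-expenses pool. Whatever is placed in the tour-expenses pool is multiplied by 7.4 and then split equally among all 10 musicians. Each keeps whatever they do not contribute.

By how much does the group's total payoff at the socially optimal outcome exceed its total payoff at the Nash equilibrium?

Each contributed unit returns 7.4/10 = 0.7400 to its contributor — below 1 — so contributing 0 is dominant for every player. At the Nash equilibrium everyone keeps their 58, and the group total is 10 × 58 = 580.
Each contributed unit returns 7.400 to the group as a whole (0.7400 to each of 10 players), which exceeds 1, so the social optimum is full contribution: group total = 7.400 × 580 = 4292.00.
Efficiency loss = 4292.00 − 580 = 3712.00.

3712.00 dollars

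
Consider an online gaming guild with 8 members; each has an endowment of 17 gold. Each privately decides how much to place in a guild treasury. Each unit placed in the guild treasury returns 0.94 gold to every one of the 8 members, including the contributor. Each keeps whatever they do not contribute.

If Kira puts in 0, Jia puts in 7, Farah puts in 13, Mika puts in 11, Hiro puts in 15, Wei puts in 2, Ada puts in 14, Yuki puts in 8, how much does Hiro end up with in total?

Total contributed: 0 + 7 + 13 + 11 + 15 + 2 + 14 + 8 = 70.
Each receives 0.94 × 70 = 65.80 from the guild treasury.
Hiro keeps 17 − 15 = 2, so Hiro's payoff is 2 + 65.80 = 67.80.

67.80 gold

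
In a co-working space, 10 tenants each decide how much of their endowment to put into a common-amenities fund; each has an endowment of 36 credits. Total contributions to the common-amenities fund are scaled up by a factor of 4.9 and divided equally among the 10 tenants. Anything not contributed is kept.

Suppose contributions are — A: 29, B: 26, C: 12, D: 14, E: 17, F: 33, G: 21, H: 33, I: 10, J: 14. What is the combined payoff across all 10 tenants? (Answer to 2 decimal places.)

1175.10 credits

Total contributed: 29 + 26 + 12 + 14 + 17 + 33 + 21 + 33 + 10 + 14 = 209; total kept: 10 × 36 − 209 = 151.
The common-amenities fund pays out 4.9 × 209 = 1024.10 in aggregate.
Group total = 151 + 1024.10 = 1175.10.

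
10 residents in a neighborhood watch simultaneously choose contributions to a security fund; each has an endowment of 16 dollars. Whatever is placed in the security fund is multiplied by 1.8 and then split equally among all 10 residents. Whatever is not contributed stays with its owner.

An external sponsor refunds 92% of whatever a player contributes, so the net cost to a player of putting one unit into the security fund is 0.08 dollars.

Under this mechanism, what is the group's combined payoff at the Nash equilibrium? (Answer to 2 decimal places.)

The effective private return per unit is now (1.8/10) / 0.08 = 2.2500 > 1, so every player's dominant strategy flips to full contribution.
At the Nash equilibrium everyone contributes 16. Group total payoff = 10 × (16 × 0.92 + 1.8 × 16) = 435.20.

435.20 dollars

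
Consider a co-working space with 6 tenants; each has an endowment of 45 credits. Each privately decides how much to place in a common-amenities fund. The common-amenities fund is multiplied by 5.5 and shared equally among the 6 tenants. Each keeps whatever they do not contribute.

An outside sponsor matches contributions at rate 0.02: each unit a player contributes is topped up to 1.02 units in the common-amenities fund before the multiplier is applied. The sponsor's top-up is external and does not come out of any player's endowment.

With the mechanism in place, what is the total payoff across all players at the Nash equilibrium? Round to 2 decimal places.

270.00 credits

Even with the mechanism, each unit contributed returns only 5.5 × 1.02 / 6 = 0.9350 per unit of net cost, so contributing nothing is still dominant.
Everyone keeps their endowment and the group total is 6 × 45 = 270.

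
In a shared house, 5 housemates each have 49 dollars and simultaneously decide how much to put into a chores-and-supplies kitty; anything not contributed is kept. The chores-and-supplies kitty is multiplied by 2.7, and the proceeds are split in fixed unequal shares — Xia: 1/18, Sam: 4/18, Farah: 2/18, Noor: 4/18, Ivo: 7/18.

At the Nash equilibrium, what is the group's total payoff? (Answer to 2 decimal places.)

Each unit j contributes comes back to j as 2.7 × (j's share), so j prefers to contribute only if that share exceeds 1/2.7 = 0.3704; otherwise keeping the unit dominates.
The only share above 0.3704 is Ivo's 7/18, contributing 49; the remaining 4 contribute 0. Total contributed: 49.
The chores-and-supplies kitty pays out 2.7 × 49 = 132.30 in total (split across the unequal shares, but the aggregate is all that matters for the group sum).
The 4 free-riders keep 49 each, adding 196. Group total = 196 + 132.30 = 328.30.

328.30 dollars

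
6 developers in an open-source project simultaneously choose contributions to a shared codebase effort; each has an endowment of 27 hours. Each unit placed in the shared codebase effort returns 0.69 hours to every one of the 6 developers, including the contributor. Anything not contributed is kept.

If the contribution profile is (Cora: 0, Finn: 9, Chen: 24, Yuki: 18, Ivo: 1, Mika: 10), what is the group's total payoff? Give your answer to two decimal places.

Total contributed: 0 + 9 + 24 + 18 + 1 + 10 = 62; total kept: 6 × 27 − 62 = 100.
The shared codebase effort pays out 0.69 × 6 × 62 = 256.68 in aggregate.
Group total = 100 + 256.68 = 356.68.

356.68 hours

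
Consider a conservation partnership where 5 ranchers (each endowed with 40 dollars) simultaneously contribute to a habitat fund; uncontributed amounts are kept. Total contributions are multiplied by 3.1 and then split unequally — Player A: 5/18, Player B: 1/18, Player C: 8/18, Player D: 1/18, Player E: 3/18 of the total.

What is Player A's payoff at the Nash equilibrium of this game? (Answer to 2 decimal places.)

Each unit j contributes comes back to j as 3.1 × (j's share), so j prefers to contribute only if that share exceeds 1/3.1 = 0.3226; otherwise keeping the unit dominates.
The only share above 0.3226 is Player C's 8/18, contributing 40; the remaining 4 contribute 0. Total contributed: 40.
Player A keeps 40 and receives 3.1 × 40 × 5/18 = 34.44 from the habitat fund, for a payoff of 74.44.

74.44 dollars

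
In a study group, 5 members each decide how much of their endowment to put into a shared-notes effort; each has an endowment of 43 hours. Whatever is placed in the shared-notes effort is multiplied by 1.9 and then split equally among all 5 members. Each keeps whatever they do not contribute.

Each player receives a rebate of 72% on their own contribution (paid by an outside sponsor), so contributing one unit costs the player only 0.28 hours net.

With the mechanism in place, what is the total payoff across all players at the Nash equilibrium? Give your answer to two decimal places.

563.30 hours

The effective private return per unit is now (1.9/5) / 0.28 = 1.3571 > 1, so every player's dominant strategy flips to full contribution.
At the Nash equilibrium everyone contributes 43. Group total payoff = 5 × (43 × 0.72 + 1.9 × 43) = 563.30.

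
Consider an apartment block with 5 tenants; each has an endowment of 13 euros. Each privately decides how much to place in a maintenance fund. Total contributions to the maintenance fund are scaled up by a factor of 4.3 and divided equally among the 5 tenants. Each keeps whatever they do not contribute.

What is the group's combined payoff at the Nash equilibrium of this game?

Each contributed unit returns 4.3/5 = 0.8600 to its contributor — below 1 — so contributing 0 is dominant for every player. At the Nash equilibrium everyone keeps their 13, and the group total is 5 × 13 = 65.

65.00 euros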